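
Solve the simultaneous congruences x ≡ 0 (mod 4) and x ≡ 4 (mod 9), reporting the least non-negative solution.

Write x = 0 + 4·k. Then 4·k ≡ 4 − 0 ≡ 4 (mod 9).
Need 4⁻¹ mod 9. Extended Euclid on (9, 4):
9 = 2*4 + 1
4 = 4*1 + 0
Back-substitute:
1 = 9 − 2·4
4⁻¹ ≡ 7 (mod 9), so k ≡ 7·4 ≡ 1 (mod 9).
x = 0 + 4·1 = 4.

4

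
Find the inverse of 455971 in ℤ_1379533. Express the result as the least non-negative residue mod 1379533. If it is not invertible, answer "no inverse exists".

Extended Euclidean algorithm:
1379533 = 3×455971 + 11620
455971 = 39×11620 + 2791
11620 = 4×2791 + 456
2791 = 6×456 + 55
456 = 8×55 + 16
55 = 3×16 + 7
16 = 2×7 + 2
7 = 3×2 + 1
2 = 2×1 + 0
Since gcd(455971, 1379533) = 1, back-substitute to write 1 as a combination:
1 = 7 − 3·2
1 = −3·16 + 7·7
1 = 7·55 − 24·16
1 = −24·456 + 199·55
1 = 199·2791 − 1218·456
1 = −1218·11620 + 5071·2791
1 = 5071·455971 − 198987·11620
1 = −198987·1379533 + 602032·455971
So 455971·602032 ≡ 1 (mod 1379533).

602032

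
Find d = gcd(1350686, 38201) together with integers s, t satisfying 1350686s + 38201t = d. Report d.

Euclidean algorithm:
1350686 = 35·38201 + 13651
38201 = 2·13651 + 10899
13651 = 1·10899 + 2752
10899 = 3·2752 + 2643
2752 = 1·2643 + 109
2643 = 24·109 + 27
109 = 4·27 + 1
27 = 27·1 + 0
gcd(1350686, 38201) = 1.
Express as a combination:
1 = 109 − 4·27
1 = −4·2643 + 97·109
1 = 97·2752 − 101·2643
1 = −101·10899 + 400·2752
1 = 400·13651 − 501·10899
1 = −501·38201 + 1402·13651
1 = 1402·1350686 − 49571·38201
So 1 = (1402)·1350686 + (-49571)·38201.

1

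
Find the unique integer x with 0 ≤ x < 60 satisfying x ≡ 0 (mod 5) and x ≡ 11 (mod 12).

35

Write x = 0 + 5·k. Then 5·k ≡ 11 − 0 ≡ 11 (mod 12).
Need 5⁻¹ mod 12. Extended Euclid on (12, 5):
12 = 2·5 + 2
5 = 2·2 + 1
2 = 2·1 + 0
Back-substitute:
1 = 5 − 2·2
1 = −2·12 + 5·5
5⁻¹ ≡ 5 (mod 12), so k ≡ 5·11 ≡ 7 (mod 12).
x = 0 + 5·7 = 35.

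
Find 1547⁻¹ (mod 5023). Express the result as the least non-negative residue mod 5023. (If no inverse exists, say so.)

2380

Apply the Euclidean algorithm to 5023 and 1547:
5023 = 3·1547 + 382
1547 = 4·382 + 19
382 = 20·19 + 2
19 = 9·2 + 1
2 = 2·1 + 0
The gcd is 1. Working backward:
1 = 19 − 9·2
1 = −9·382 + 181·19
1 = 181·1547 − 733·382
1 = −733·5023 + 2380·1547
So 1547·2380 ≡ 1 (mod 5023).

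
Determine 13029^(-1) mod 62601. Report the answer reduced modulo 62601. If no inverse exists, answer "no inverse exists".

Euclidean algorithm on 62601, 13029:
62601 = 4*13029 + 10485
13029 = 1*10485 + 2544
10485 = 4*2544 + 309
2544 = 8*309 + 72
309 = 4*72 + 21
72 = 3*21 + 9
21 = 2*9 + 3
9 = 3*3 + 0
gcd(13029, 62601) = 3 ≠ 1, so 13029 has no multiplicative inverse modulo 62601.

no inverse exists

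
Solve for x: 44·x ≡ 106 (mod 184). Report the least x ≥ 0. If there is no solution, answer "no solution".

no solution

gcd(44, 184):
184 = 4·44 + 8
44 = 5·8 + 4
8 = 2·4 + 0
gcd = 4, but 4 ∤ 106, so the congruence has no solution.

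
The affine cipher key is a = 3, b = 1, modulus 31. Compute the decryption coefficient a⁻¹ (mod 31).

gcd(31, 3) by repeated division:
31 = 10×3 + 1
3 = 3×1 + 0
The gcd is 1. Working backward:
1 = 31 − 10·3
Hence 3⁻¹ ≡ -10 ≡ 21 (mod 31).

21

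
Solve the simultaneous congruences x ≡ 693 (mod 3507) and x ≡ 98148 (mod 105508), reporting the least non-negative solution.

Write x = 693 + 3507·k. Then 3507·k ≡ 98148 − 693 ≡ 97455 (mod 105508).
Need 3507⁻¹ mod 105508. Extended Euclid on (105508, 3507):
105508 = 30×3507 + 298
3507 = 11×298 + 229
298 = 1×229 + 69
229 = 3×69 + 22
69 = 3×22 + 3
22 = 7×3 + 1
3 = 3×1 + 0
Back-substitute:
1 = 22 − 7·3
1 = −7·69 + 22·22
1 = 22·229 − 73·69
1 = −73·298 + 95·229
1 = 95·3507 − 1118·298
1 = −1118·105508 + 33635·3507
3507⁻¹ ≡ 33635 (mod 105508), so k ≡ 33635·97455 ≡ 81889 (mod 105508).
x = 693 + 3507·81889 = 287185416.

287185416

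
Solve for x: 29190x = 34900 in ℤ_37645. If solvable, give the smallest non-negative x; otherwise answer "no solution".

First find gcd(29190, 37645):
37645 = 1×29190 + 8455
29190 = 3×8455 + 3825
8455 = 2×3825 + 805
3825 = 4×805 + 605
805 = 1×605 + 200
605 = 3×200 + 5
200 = 40×5 + 0
gcd = 5 and 5 | 34900, so solutions exist. Divide through by 5: 5838x ≡ 6980 (mod 7529).
Now find 5838⁻¹ mod 7529:
7529 = 1*5838 + 1691
5838 = 3*1691 + 765
1691 = 2*765 + 161
765 = 4*161 + 121
161 = 1*121 + 40
121 = 3*40 + 1
40 = 40*1 + 0
Back-substitute:
1 = 121 − 3·40
1 = −3·161 + 4·121
1 = 4·765 − 19·161
1 = −19·1691 + 42·765
1 = 42·5838 − 145·1691
1 = −145·7529 + 187·5838
So 5838⁻¹ ≡ 187 (mod 7529).
Then x ≡ 187·6980 ≡ 2743 (mod 7529); the smallest non-negative solution is x = 2743.

2743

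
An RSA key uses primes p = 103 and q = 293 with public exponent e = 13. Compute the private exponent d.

φ(n) = (p−1)(q−1) = 102·292 = 29784.
Need d with 13·d ≡ 1 (mod 29784). Apply the extended Euclidean algorithm:
29784 = 2291×13 + 1
13 = 13×1 + 0
Back-substitute:
1 = 29784 − 2291·13
So 13·(-2291) ≡ 1 (mod 29784), hence d ≡ -2291 ≡ 27493 (mod 29784).

27493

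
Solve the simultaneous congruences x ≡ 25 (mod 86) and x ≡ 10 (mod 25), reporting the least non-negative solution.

885

Write x = 25 + 86·k. Then 86·k ≡ 10 − 25 ≡ 10 (mod 25).
Need 86⁻¹ mod 25. Extended Euclid on (25, 11):
25 = 2×11 + 3
11 = 3×3 + 2
3 = 1×2 + 1
2 = 2×1 + 0
Back-substitute:
1 = 3 − 2
1 = −11 + 4·3
1 = 4·25 − 9·11
86⁻¹ ≡ 16 (mod 25), so k ≡ 16·10 ≡ 10 (mod 25).
x = 25 + 86·10 = 885.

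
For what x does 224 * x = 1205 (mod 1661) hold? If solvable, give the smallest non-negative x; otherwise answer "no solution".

1481

First find gcd(224, 1661):
1661 = 7·224 + 93
224 = 2·93 + 38
93 = 2·38 + 17
38 = 2·17 + 4
17 = 4·4 + 1
4 = 4·1 + 0
gcd = 1, so a unique solution mod 1661 exists.
Back-substitute for the Bézout coefficients:
1 = 17 − 4·4
1 = −4·38 + 9·17
1 = 9·93 − 22·38
1 = −22·224 + 53·93
1 = 53·1661 − 393·224
So 224·(-393) ≡ 1 (mod 1661), giving 224⁻¹ ≡ 1268.
x ≡ 224⁻¹·1205 ≡ 1268·1205 ≡ 1481 (mod 1661).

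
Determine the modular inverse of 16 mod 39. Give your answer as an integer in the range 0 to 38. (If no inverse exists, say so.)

Run Euclid on (39, 16):
39 = 2·16 + 7
16 = 2·7 + 2
7 = 3·2 + 1
2 = 2·1 + 0
gcd = 1, so the inverse exists. Back-substitute:
1 = 7 − 3·2
1 = −3·16 + 7·7
1 = 7·39 − 17·16
Thus 16·(-17) ≡ 1 (mod 39); reducing, -17 mod 39 = 22.

22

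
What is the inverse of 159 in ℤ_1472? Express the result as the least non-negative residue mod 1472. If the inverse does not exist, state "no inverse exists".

287

Apply the Euclidean algorithm to 1472 and 159:
1472 = 9·159 + 41
159 = 3·41 + 36
41 = 1·36 + 5
36 = 7·5 + 1
5 = 5·1 + 0
The gcd is 1. Working backward:
1 = 36 − 7·5
1 = −7·41 + 8·36
1 = 8·159 − 31·41
1 = −31·1472 + 287·159
So 159·287 ≡ 1 (mod 1472).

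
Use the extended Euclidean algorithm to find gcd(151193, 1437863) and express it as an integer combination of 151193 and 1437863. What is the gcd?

Repeated division:
1437863 = 9·151193 + 77126
151193 = 1·77126 + 74067
77126 = 1·74067 + 3059
74067 = 24·3059 + 651
3059 = 4·651 + 455
651 = 1·455 + 196
455 = 2·196 + 63
196 = 3·63 + 7
63 = 9·7 + 0
gcd(151193, 1437863) = 7.
Back-substituting:
7 = 196 − 3·63
7 = −3·455 + 7·196
7 = 7·651 − 10·455
7 = −10·3059 + 47·651
7 = 47·74067 − 1138·3059
7 = −1138·77126 + 1185·74067
7 = 1185·151193 − 2323·77126
7 = −2323·1437863 + 22092·151193
So 7 = (-2323)·1437863 + (22092)·151193.

7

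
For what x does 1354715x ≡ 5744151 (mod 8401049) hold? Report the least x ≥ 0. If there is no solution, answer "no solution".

First find gcd(1354715, 8401049):
8401049 = 6×1354715 + 272759
1354715 = 4×272759 + 263679
272759 = 1×263679 + 9080
263679 = 29×9080 + 359
9080 = 25×359 + 105
359 = 3×105 + 44
105 = 2×44 + 17
44 = 2×17 + 10
17 = 1×10 + 7
10 = 1×7 + 3
7 = 2×3 + 1
3 = 3×1 + 0
gcd = 1, so a unique solution mod 8401049 exists.
Back-substitute for the Bézout coefficients:
1 = 7 − 2·3
1 = −2·10 + 3·7
1 = 3·17 − 5·10
1 = −5·44 + 13·17
1 = 13·105 − 31·44
1 = −31·359 + 106·105
1 = 106·9080 − 2681·359
1 = −2681·263679 + 77855·9080
1 = 77855·272759 − 80536·263679
1 = −80536·1354715 + 399999·272759
1 = 399999·8401049 − 2480530·1354715
So 1354715·(-2480530) ≡ 1 (mod 8401049), giving 1354715⁻¹ ≡ 5920519.
x ≡ 1354715⁻¹·5744151 ≡ 5920519·5744151 ≡ 1469077 (mod 8401049).

1469077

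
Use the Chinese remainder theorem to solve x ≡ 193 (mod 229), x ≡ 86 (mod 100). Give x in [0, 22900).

Write x = 193 + 229·k. Then 229·k ≡ 86 − 193 ≡ 93 (mod 100).
Need 229⁻¹ mod 100. Extended Euclid on (100, 29):
100 = 3*29 + 13
29 = 2*13 + 3
13 = 4*3 + 1
3 = 3*1 + 0
Back-substitute:
1 = 13 − 4·3
1 = −4·29 + 9·13
1 = 9·100 − 31·29
229⁻¹ ≡ 69 (mod 100), so k ≡ 69·93 ≡ 17 (mod 100).
x = 193 + 229·17 = 4086.

4086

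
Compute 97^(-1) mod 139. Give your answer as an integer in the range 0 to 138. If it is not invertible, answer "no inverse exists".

gcd(139, 97) by repeated division:
139 = 1·97 + 42
97 = 2·42 + 13
42 = 3·13 + 3
13 = 4·3 + 1
3 = 3·1 + 0
Since gcd(97, 139) = 1, back-substitute to write 1 as a combination:
1 = 13 − 4·3
1 = −4·42 + 13·13
1 = 13·97 − 30·42
1 = −30·139 + 43·97
So 97·43 ≡ 1 (mod 139).

43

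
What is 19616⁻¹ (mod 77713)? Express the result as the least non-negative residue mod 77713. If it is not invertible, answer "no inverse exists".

gcd(77713, 19616) by repeated division:
77713 = 3·19616 + 18865
19616 = 1·18865 + 751
18865 = 25·751 + 90
751 = 8·90 + 31
90 = 2·31 + 28
31 = 1·28 + 3
28 = 9·3 + 1
3 = 3·1 + 0
The gcd is 1. Working backward:
1 = 28 − 9·3
1 = −9·31 + 10·28
1 = 10·90 − 29·31
1 = −29·751 + 242·90
1 = 242·18865 − 6079·751
1 = −6079·19616 + 6321·18865
1 = 6321·77713 − 25042·19616
So 19616·(-25042) ≡ 1 (mod 77713), and -25042 ≡ 52671 (mod 77713).

52671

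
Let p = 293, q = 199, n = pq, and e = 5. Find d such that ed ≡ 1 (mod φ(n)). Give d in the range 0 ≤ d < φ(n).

φ(n) = (p−1)(q−1) = 292·198 = 57816.
Need d with 5·d ≡ 1 (mod 57816). Apply the extended Euclidean algorithm:
57816 = 11563*5 + 1
5 = 5*1 + 0
Back-substitute:
1 = 57816 − 11563·5
So 5·(-11563) ≡ 1 (mod 57816), hence d ≡ -11563 ≡ 46253 (mod 57816).

46253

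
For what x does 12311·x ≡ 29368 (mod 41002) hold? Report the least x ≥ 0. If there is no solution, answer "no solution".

gcd(12311, 41002):
41002 = 3·12311 + 4069
12311 = 3·4069 + 104
4069 = 39·104 + 13
104 = 8·13 + 0
gcd = 13, but 13 ∤ 29368, so the congruence has no solution.

no solution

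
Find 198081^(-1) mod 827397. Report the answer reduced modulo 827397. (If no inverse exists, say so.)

no inverse exists

Compute gcd(198081, 827397):
827397 = 4×198081 + 35073
198081 = 5×35073 + 22716
35073 = 1×22716 + 12357
22716 = 1×12357 + 10359
12357 = 1×10359 + 1998
10359 = 5×1998 + 369
1998 = 5×369 + 153
369 = 2×153 + 63
153 = 2×63 + 27
63 = 2×27 + 9
27 = 3×9 + 0
gcd(198081, 827397) = 9 ≠ 1, so 198081 has no multiplicative inverse modulo 827397.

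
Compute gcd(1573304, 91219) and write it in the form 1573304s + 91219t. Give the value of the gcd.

Apply Euclid's algorithm to 1573304 and 91219:
1573304 = 17×91219 + 22581
91219 = 4×22581 + 895
22581 = 25×895 + 206
895 = 4×206 + 71
206 = 2×71 + 64
71 = 1×64 + 7
64 = 9×7 + 1
7 = 7×1 + 0
gcd(1573304, 91219) = 1.
Working backward:
1 = 64 − 9·7
1 = −9·71 + 10·64
1 = 10·206 − 29·71
1 = −29·895 + 126·206
1 = 126·22581 − 3179·895
1 = −3179·91219 + 12842·22581
1 = 12842·1573304 − 221493·91219
So 1 = (12842)·1573304 + (-221493)·91219.

1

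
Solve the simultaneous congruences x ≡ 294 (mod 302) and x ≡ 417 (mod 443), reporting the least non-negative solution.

Write x = 294 + 302·k. Then 302·k ≡ 417 − 294 ≡ 123 (mod 443).
Need 302⁻¹ mod 443. Extended Euclid on (443, 302):
443 = 1×302 + 141
302 = 2×141 + 20
141 = 7×20 + 1
20 = 20×1 + 0
Back-substitute:
1 = 141 − 7·20
1 = −7·302 + 15·141
1 = 15·443 − 22·302
302⁻¹ ≡ 421 (mod 443), so k ≡ 421·123 ≡ 395 (mod 443).
x = 294 + 302·395 = 119584.

119584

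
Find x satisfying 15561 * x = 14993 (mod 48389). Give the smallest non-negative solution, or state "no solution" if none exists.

27742

First find gcd(15561, 48389):
48389 = 3·15561 + 1706
15561 = 9·1706 + 207
1706 = 8·207 + 50
207 = 4·50 + 7
50 = 7·7 + 1
7 = 7·1 + 0
gcd = 1, so a unique solution mod 48389 exists.
Back-substitute for the Bézout coefficients:
1 = 50 − 7·7
1 = −7·207 + 29·50
1 = 29·1706 − 239·207
1 = −239·15561 + 2180·1706
1 = 2180·48389 − 6779·15561
So 15561·(-6779) ≡ 1 (mod 48389), giving 15561⁻¹ ≡ 41610.
x ≡ 15561⁻¹·14993 ≡ 41610·14993 ≡ 27742 (mod 48389).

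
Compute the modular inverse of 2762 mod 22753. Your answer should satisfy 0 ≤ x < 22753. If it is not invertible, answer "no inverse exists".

Apply the Euclidean algorithm to 22753 and 2762:
22753 = 8×2762 + 657
2762 = 4×657 + 134
657 = 4×134 + 121
134 = 1×121 + 13
121 = 9×13 + 4
13 = 3×4 + 1
4 = 4×1 + 0
gcd = 1, so the inverse exists. Back-substitute:
1 = 13 − 3·4
1 = −3·121 + 28·13
1 = 28·134 − 31·121
1 = −31·657 + 152·134
1 = 152·2762 − 639·657
1 = −639·22753 + 5264·2762
So 2762·5264 ≡ 1 (mod 22753).

5264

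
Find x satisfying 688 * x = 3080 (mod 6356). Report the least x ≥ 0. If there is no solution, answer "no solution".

1575

First find gcd(688, 6356):
6356 = 9*688 + 164
688 = 4*164 + 32
164 = 5*32 + 4
32 = 8*4 + 0
gcd = 4 and 4 | 3080, so solutions exist. Divide through by 4: 172x ≡ 770 (mod 1589).
Now find 172⁻¹ mod 1589:
1589 = 9*172 + 41
172 = 4*41 + 8
41 = 5*8 + 1
8 = 8*1 + 0
Back-substitute:
1 = 41 − 5·8
1 = −5·172 + 21·41
1 = 21·1589 − 194·172
So 172·(-194) ≡ 1 (mod 1589), i.e. 172⁻¹ ≡ 1395.
Then x ≡ 1395·770 ≡ 1575 (mod 1589); the smallest non-negative solution is x = 1575.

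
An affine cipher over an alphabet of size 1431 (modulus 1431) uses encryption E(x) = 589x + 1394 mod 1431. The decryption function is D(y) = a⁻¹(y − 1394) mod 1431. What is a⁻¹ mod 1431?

Apply the Euclidean algorithm to 1431 and 589:
1431 = 2·589 + 253
589 = 2·253 + 83
253 = 3·83 + 4
83 = 20·4 + 3
4 = 1·3 + 1
3 = 3·1 + 0
Since gcd(589, 1431) = 1, back-substitute to write 1 as a combination:
1 = 4 − 3
1 = −83 + 21·4
1 = 21·253 − 64·83
1 = −64·589 + 149·253
1 = 149·1431 − 362·589
Thus 589·(-362) ≡ 1 (mod 1431); reducing, -362 mod 1431 = 1069.

1069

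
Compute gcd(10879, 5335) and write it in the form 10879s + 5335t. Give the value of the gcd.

11

Repeated division:
10879 = 2*5335 + 209
5335 = 25*209 + 110
209 = 1*110 + 99
110 = 1*99 + 11
99 = 9*11 + 0
gcd(10879, 5335) = 11.
Back-substituting:
11 = 110 − 99
11 = −209 + 2·110
11 = 2·5335 − 51·209
11 = −51·10879 + 104·5335
So 11 = (-51)·10879 + (104)·5335.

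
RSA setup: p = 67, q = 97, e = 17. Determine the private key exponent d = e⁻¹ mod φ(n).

2609

φ(n) = (p−1)(q−1) = 66·96 = 6336.
Need d with 17·d ≡ 1 (mod 6336). Apply the extended Euclidean algorithm:
6336 = 372×17 + 12
17 = 1×12 + 5
12 = 2×5 + 2
5 = 2×2 + 1
2 = 2×1 + 0
Back-substitute:
1 = 5 − 2·2
1 = −2·12 + 5·5
1 = 5·17 − 7·12
1 = −7·6336 + 2609·17
So 17·2609 ≡ 1 (mod 6336), hence d = 2609.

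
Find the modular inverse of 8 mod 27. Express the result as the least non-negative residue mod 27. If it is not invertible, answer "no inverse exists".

17

Apply the Euclidean algorithm to 27 and 8:
27 = 3·8 + 3
8 = 2·3 + 2
3 = 1·2 + 1
2 = 2·1 + 0
gcd = 1, so the inverse exists. Back-substitute:
1 = 3 − 2
1 = −8 + 3·3
1 = 3·27 − 10·8
Thus 8·(-10) ≡ 1 (mod 27); reducing, -10 mod 27 = 17.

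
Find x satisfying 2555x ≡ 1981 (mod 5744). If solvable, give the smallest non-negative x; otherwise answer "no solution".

First find gcd(2555, 5744):
5744 = 2*2555 + 634
2555 = 4*634 + 19
634 = 33*19 + 7
19 = 2*7 + 5
7 = 1*5 + 2
5 = 2*2 + 1
2 = 2*1 + 0
gcd = 1, so a unique solution mod 5744 exists.
Back-substitute for the Bézout coefficients:
1 = 5 − 2·2
1 = −2·7 + 3·5
1 = 3·19 − 8·7
1 = −8·634 + 267·19
1 = 267·2555 − 1076·634
1 = −1076·5744 + 2419·2555
So 2555·(2419) ≡ 1 (mod 5744), giving 2555⁻¹ ≡ 2419.
x ≡ 2555⁻¹·1981 ≡ 2419·1981 ≡ 1543 (mod 5744).

1543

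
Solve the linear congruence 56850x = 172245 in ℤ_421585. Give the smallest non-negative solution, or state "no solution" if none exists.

First find gcd(56850, 421585):
421585 = 7·56850 + 23635
56850 = 2·23635 + 9580
23635 = 2·9580 + 4475
9580 = 2·4475 + 630
4475 = 7·630 + 65
630 = 9·65 + 45
65 = 1·45 + 20
45 = 2·20 + 5
20 = 4·5 + 0
gcd = 5 and 5 | 172245, so solutions exist. Divide through by 5: 11370x ≡ 34449 (mod 84317).
Now find 11370⁻¹ mod 84317:
84317 = 7*11370 + 4727
11370 = 2*4727 + 1916
4727 = 2*1916 + 895
1916 = 2*895 + 126
895 = 7*126 + 13
126 = 9*13 + 9
13 = 1*9 + 4
9 = 2*4 + 1
4 = 4*1 + 0
Back-substitute:
1 = 9 − 2·4
1 = −2·13 + 3·9
1 = 3·126 − 29·13
1 = −29·895 + 206·126
1 = 206·1916 − 441·895
1 = −441·4727 + 1088·1916
1 = 1088·11370 − 2617·4727
1 = −2617·84317 + 19407·11370
So 11370⁻¹ ≡ 19407 (mod 84317).
Then x ≡ 19407·34449 ≡ 2250 (mod 84317); the smallest non-negative solution is x = 2250.

2250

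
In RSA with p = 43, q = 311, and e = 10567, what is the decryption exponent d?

4363

φ(n) = (p−1)(q−1) = 42·310 = 13020.
Need d with 10567·d ≡ 1 (mod 13020). Apply the extended Euclidean algorithm:
13020 = 1×10567 + 2453
10567 = 4×2453 + 755
2453 = 3×755 + 188
755 = 4×188 + 3
188 = 62×3 + 2
3 = 1×2 + 1
2 = 2×1 + 0
Back-substitute:
1 = 3 − 2
1 = −188 + 63·3
1 = 63·755 − 253·188
1 = −253·2453 + 822·755
1 = 822·10567 − 3541·2453
1 = −3541·13020 + 4363·10567
So 10567·4363 ≡ 1 (mod 13020), hence d = 4363.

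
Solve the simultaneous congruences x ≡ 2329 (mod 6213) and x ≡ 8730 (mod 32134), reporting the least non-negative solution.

115048450

Write x = 2329 + 6213·k. Then 6213·k ≡ 8730 − 2329 ≡ 6401 (mod 32134).
Need 6213⁻¹ mod 32134. Extended Euclid on (32134, 6213):
32134 = 5*6213 + 1069
6213 = 5*1069 + 868
1069 = 1*868 + 201
868 = 4*201 + 64
201 = 3*64 + 9
64 = 7*9 + 1
9 = 9*1 + 0
Back-substitute:
1 = 64 − 7·9
1 = −7·201 + 22·64
1 = 22·868 − 95·201
1 = −95·1069 + 117·868
1 = 117·6213 − 680·1069
1 = −680·32134 + 3517·6213
6213⁻¹ ≡ 3517 (mod 32134), so k ≡ 3517·6401 ≡ 18517 (mod 32134).
x = 2329 + 6213·18517 = 115048450.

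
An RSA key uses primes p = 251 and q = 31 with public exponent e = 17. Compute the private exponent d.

4853

φ(n) = (p−1)(q−1) = 250·30 = 7500.
Need d with 17·d ≡ 1 (mod 7500). Apply the extended Euclidean algorithm:
7500 = 441·17 + 3
17 = 5·3 + 2
3 = 1·2 + 1
2 = 2·1 + 0
Back-substitute:
1 = 3 − 2
1 = −17 + 6·3
1 = 6·7500 − 2647·17
So 17·(-2647) ≡ 1 (mod 7500), hence d ≡ -2647 ≡ 4853 (mod 7500).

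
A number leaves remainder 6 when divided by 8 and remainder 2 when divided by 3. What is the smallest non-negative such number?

Write x = 6 + 8·k. Then 8·k ≡ 2 − 6 ≡ 2 (mod 3).
Need 8⁻¹ mod 3. Extended Euclid on (3, 2):
3 = 1×2 + 1
2 = 2×1 + 0
Back-substitute:
1 = 3 − 2
8⁻¹ ≡ 2 (mod 3), so k ≡ 2·2 ≡ 1 (mod 3).
x = 6 + 8·1 = 14.

14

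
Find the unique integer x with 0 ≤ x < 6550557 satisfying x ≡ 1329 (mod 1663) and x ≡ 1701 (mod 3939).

1912116

Write x = 1329 + 1663·k. Then 1663·k ≡ 1701 − 1329 ≡ 372 (mod 3939).
Need 1663⁻¹ mod 3939. Extended Euclid on (3939, 1663):
3939 = 2×1663 + 613
1663 = 2×613 + 437
613 = 1×437 + 176
437 = 2×176 + 85
176 = 2×85 + 6
85 = 14×6 + 1
6 = 6×1 + 0
Back-substitute:
1 = 85 − 14·6
1 = −14·176 + 29·85
1 = 29·437 − 72·176
1 = −72·613 + 101·437
1 = 101·1663 − 274·613
1 = −274·3939 + 649·1663
1663⁻¹ ≡ 649 (mod 3939), so k ≡ 649·372 ≡ 1149 (mod 3939).
x = 1329 + 1663·1149 = 1912116.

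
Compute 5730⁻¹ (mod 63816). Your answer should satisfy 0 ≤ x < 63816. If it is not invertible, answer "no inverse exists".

Compute gcd(5730, 63816):
63816 = 11*5730 + 786
5730 = 7*786 + 228
786 = 3*228 + 102
228 = 2*102 + 24
102 = 4*24 + 6
24 = 4*6 + 0
gcd(5730, 63816) = 6 ≠ 1, so 5730 has no multiplicative inverse modulo 63816.

no inverse exists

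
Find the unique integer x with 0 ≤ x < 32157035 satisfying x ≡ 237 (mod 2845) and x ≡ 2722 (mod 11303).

Write x = 237 + 2845·k. Then 2845·k ≡ 2722 − 237 ≡ 2485 (mod 11303).
Need 2845⁻¹ mod 11303. Extended Euclid on (11303, 2845):
11303 = 3·2845 + 2768
2845 = 1·2768 + 77
2768 = 35·77 + 73
77 = 1·73 + 4
73 = 18·4 + 1
4 = 4·1 + 0
Back-substitute:
1 = 73 − 18·4
1 = −18·77 + 19·73
1 = 19·2768 − 683·77
1 = −683·2845 + 702·2768
1 = 702·11303 − 2789·2845
2845⁻¹ ≡ 8514 (mod 11303), so k ≡ 8514·2485 ≡ 9377 (mod 11303).
x = 237 + 2845·9377 = 26677802.

26677802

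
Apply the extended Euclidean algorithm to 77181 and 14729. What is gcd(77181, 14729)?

13

Apply Euclid's algorithm to 77181 and 14729:
77181 = 5·14729 + 3536
14729 = 4·3536 + 585
3536 = 6·585 + 26
585 = 22·26 + 13
26 = 2·13 + 0
gcd(77181, 14729) = 13.
Working backward:
13 = 585 − 22·26
13 = −22·3536 + 133·585
13 = 133·14729 − 554·3536
13 = −554·77181 + 2903·14729
So 13 = (-554)·77181 + (2903)·14729.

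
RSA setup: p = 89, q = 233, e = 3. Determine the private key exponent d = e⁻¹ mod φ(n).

13611

φ(n) = (p−1)(q−1) = 88·232 = 20416.
Need d with 3·d ≡ 1 (mod 20416). Apply the extended Euclidean algorithm:
20416 = 6805·3 + 1
3 = 3·1 + 0
Back-substitute:
1 = 20416 − 6805·3
So 3·(-6805) ≡ 1 (mod 20416), hence d ≡ -6805 ≡ 13611 (mod 20416).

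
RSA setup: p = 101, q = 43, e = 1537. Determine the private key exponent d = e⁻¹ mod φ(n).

2473

φ(n) = (p−1)(q−1) = 100·42 = 4200.
Need d with 1537·d ≡ 1 (mod 4200). Apply the extended Euclidean algorithm:
4200 = 2*1537 + 1126
1537 = 1*1126 + 411
1126 = 2*411 + 304
411 = 1*304 + 107
304 = 2*107 + 90
107 = 1*90 + 17
90 = 5*17 + 5
17 = 3*5 + 2
5 = 2*2 + 1
2 = 2*1 + 0
Back-substitute:
1 = 5 − 2·2
1 = −2·17 + 7·5
1 = 7·90 − 37·17
1 = −37·107 + 44·90
1 = 44·304 − 125·107
1 = −125·411 + 169·304
1 = 169·1126 − 463·411
1 = −463·1537 + 632·1126
1 = 632·4200 − 1727·1537
So 1537·(-1727) ≡ 1 (mod 4200), hence d ≡ -1727 ≡ 2473 (mod 4200).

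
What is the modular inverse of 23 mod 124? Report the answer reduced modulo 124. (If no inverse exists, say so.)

27

gcd(124, 23) by repeated division:
124 = 5*23 + 9
23 = 2*9 + 5
9 = 1*5 + 4
5 = 1*4 + 1
4 = 4*1 + 0
gcd = 1, so the inverse exists. Back-substitute:
1 = 5 − 4
1 = −9 + 2·5
1 = 2·23 − 5·9
1 = −5·124 + 27·23
So 23·27 ≡ 1 (mod 124).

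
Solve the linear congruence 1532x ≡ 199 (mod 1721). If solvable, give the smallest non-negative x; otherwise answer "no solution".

864

First find gcd(1532, 1721):
1721 = 1·1532 + 189
1532 = 8·189 + 20
189 = 9·20 + 9
20 = 2·9 + 2
9 = 4·2 + 1
2 = 2·1 + 0
gcd = 1, so a unique solution mod 1721 exists.
Back-substitute for the Bézout coefficients:
1 = 9 − 4·2
1 = −4·20 + 9·9
1 = 9·189 − 85·20
1 = −85·1532 + 689·189
1 = 689·1721 − 774·1532
So 1532·(-774) ≡ 1 (mod 1721), giving 1532⁻¹ ≡ 947.
x ≡ 1532⁻¹·199 ≡ 947·199 ≡ 864 (mod 1721).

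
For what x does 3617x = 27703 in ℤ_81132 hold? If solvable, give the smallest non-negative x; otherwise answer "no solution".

65483

First find gcd(3617, 81132):
81132 = 22*3617 + 1558
3617 = 2*1558 + 501
1558 = 3*501 + 55
501 = 9*55 + 6
55 = 9*6 + 1
6 = 6*1 + 0
gcd = 1, so a unique solution mod 81132 exists.
Back-substitute for the Bézout coefficients:
1 = 55 − 9·6
1 = −9·501 + 82·55
1 = 82·1558 − 255·501
1 = −255·3617 + 592·1558
1 = 592·81132 − 13279·3617
So 3617·(-13279) ≡ 1 (mod 81132), giving 3617⁻¹ ≡ 67853.
x ≡ 3617⁻¹·27703 ≡ 67853·27703 ≡ 65483 (mod 81132).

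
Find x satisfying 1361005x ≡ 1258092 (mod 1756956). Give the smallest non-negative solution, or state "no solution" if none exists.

First find gcd(1361005, 1756956):
1756956 = 1×1361005 + 395951
1361005 = 3×395951 + 173152
395951 = 2×173152 + 49647
173152 = 3×49647 + 24211
49647 = 2×24211 + 1225
24211 = 19×1225 + 936
1225 = 1×936 + 289
936 = 3×289 + 69
289 = 4×69 + 13
69 = 5×13 + 4
13 = 3×4 + 1
4 = 4×1 + 0
gcd = 1, so a unique solution mod 1756956 exists.
Back-substitute for the Bézout coefficients:
1 = 13 − 3·4
1 = −3·69 + 16·13
1 = 16·289 − 67·69
1 = −67·936 + 217·289
1 = 217·1225 − 284·936
1 = −284·24211 + 5613·1225
1 = 5613·49647 − 11510·24211
1 = −11510·173152 + 40143·49647
1 = 40143·395951 − 91796·173152
1 = −91796·1361005 + 315531·395951
1 = 315531·1756956 − 407327·1361005
So 1361005·(-407327) ≡ 1 (mod 1756956), giving 1361005⁻¹ ≡ 1349629.
x ≡ 1361005⁻¹·1258092 ≡ 1349629·1258092 ≡ 30348 (mod 1756956).

30348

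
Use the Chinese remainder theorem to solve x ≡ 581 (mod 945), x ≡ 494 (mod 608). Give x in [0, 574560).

24206

Write x = 581 + 945·k. Then 945·k ≡ 494 − 581 ≡ 521 (mod 608).
Need 945⁻¹ mod 608. Extended Euclid on (608, 337):
608 = 1*337 + 271
337 = 1*271 + 66
271 = 4*66 + 7
66 = 9*7 + 3
7 = 2*3 + 1
3 = 3*1 + 0
Back-substitute:
1 = 7 − 2·3
1 = −2·66 + 19·7
1 = 19·271 − 78·66
1 = −78·337 + 97·271
1 = 97·608 − 175·337
945⁻¹ ≡ 433 (mod 608), so k ≡ 433·521 ≡ 25 (mod 608).
x = 581 + 945·25 = 24206.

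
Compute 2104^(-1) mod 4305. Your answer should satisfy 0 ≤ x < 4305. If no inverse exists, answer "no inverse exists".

Extended Euclidean algorithm:
4305 = 2×2104 + 97
2104 = 21×97 + 67
97 = 1×67 + 30
67 = 2×30 + 7
30 = 4×7 + 2
7 = 3×2 + 1
2 = 2×1 + 0
The gcd is 1. Working backward:
1 = 7 − 3·2
1 = −3·30 + 13·7
1 = 13·67 − 29·30
1 = −29·97 + 42·67
1 = 42·2104 − 911·97
1 = −911·4305 + 1864·2104
So 2104·1864 ≡ 1 (mod 4305).

1864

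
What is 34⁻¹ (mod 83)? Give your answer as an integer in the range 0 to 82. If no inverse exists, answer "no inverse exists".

22

gcd(83, 34) by repeated division:
83 = 2×34 + 15
34 = 2×15 + 4
15 = 3×4 + 3
4 = 1×3 + 1
3 = 3×1 + 0
Since gcd(34, 83) = 1, back-substitute to write 1 as a combination:
1 = 4 − 3
1 = −15 + 4·4
1 = 4·34 − 9·15
1 = −9·83 + 22·34
So 34·22 ≡ 1 (mod 83).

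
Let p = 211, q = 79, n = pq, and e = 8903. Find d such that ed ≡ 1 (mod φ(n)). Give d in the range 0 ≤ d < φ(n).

6467

φ(n) = (p−1)(q−1) = 210·78 = 16380.
Need d with 8903·d ≡ 1 (mod 16380). Apply the extended Euclidean algorithm:
16380 = 1×8903 + 7477
8903 = 1×7477 + 1426
7477 = 5×1426 + 347
1426 = 4×347 + 38
347 = 9×38 + 5
38 = 7×5 + 3
5 = 1×3 + 2
3 = 1×2 + 1
2 = 2×1 + 0
Back-substitute:
1 = 3 − 2
1 = −5 + 2·3
1 = 2·38 − 15·5
1 = −15·347 + 137·38
1 = 137·1426 − 563·347
1 = −563·7477 + 2952·1426
1 = 2952·8903 − 3515·7477
1 = −3515·16380 + 6467·8903
So 8903·6467 ≡ 1 (mod 16380), hence d = 6467.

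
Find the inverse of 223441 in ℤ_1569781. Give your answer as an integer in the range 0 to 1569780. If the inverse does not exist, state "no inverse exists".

gcd(1569781, 223441) by repeated division:
1569781 = 7*223441 + 5694
223441 = 39*5694 + 1375
5694 = 4*1375 + 194
1375 = 7*194 + 17
194 = 11*17 + 7
17 = 2*7 + 3
7 = 2*3 + 1
3 = 3*1 + 0
gcd = 1, so the inverse exists. Back-substitute:
1 = 7 − 2·3
1 = −2·17 + 5·7
1 = 5·194 − 57·17
1 = −57·1375 + 404·194
1 = 404·5694 − 1673·1375
1 = −1673·223441 + 65651·5694
1 = 65651·1569781 − 461230·223441
So 223441·(-461230) ≡ 1 (mod 1569781), and -461230 ≡ 1108551 (mod 1569781).

1108551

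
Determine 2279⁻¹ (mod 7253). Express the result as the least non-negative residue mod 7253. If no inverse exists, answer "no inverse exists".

401

Run Euclid on (7253, 2279):
7253 = 3*2279 + 416
2279 = 5*416 + 199
416 = 2*199 + 18
199 = 11*18 + 1
18 = 18*1 + 0
The gcd is 1. Working backward:
1 = 199 − 11·18
1 = −11·416 + 23·199
1 = 23·2279 − 126·416
1 = −126·7253 + 401·2279
So 2279·401 ≡ 1 (mod 7253).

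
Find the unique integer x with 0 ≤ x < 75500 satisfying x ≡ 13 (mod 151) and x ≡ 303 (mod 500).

Write x = 13 + 151·k. Then 151·k ≡ 303 − 13 ≡ 290 (mod 500).
Need 151⁻¹ mod 500. Extended Euclid on (500, 151):
500 = 3*151 + 47
151 = 3*47 + 10
47 = 4*10 + 7
10 = 1*7 + 3
7 = 2*3 + 1
3 = 3*1 + 0
Back-substitute:
1 = 7 − 2·3
1 = −2·10 + 3·7
1 = 3·47 − 14·10
1 = −14·151 + 45·47
1 = 45·500 − 149·151
151⁻¹ ≡ 351 (mod 500), so k ≡ 351·290 ≡ 290 (mod 500).
x = 13 + 151·290 = 43803.

43803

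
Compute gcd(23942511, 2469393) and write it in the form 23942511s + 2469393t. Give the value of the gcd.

Repeated division:
23942511 = 9×2469393 + 1717974
2469393 = 1×1717974 + 751419
1717974 = 2×751419 + 215136
751419 = 3×215136 + 106011
215136 = 2×106011 + 3114
106011 = 34×3114 + 135
3114 = 23×135 + 9
135 = 15×9 + 0
gcd(23942511, 2469393) = 9.
Back-substituting:
9 = 3114 − 23·135
9 = −23·106011 + 783·3114
9 = 783·215136 − 1589·106011
9 = −1589·751419 + 5550·215136
9 = 5550·1717974 − 12689·751419
9 = −12689·2469393 + 18239·1717974
9 = 18239·23942511 − 176840·2469393
So 9 = (18239)·23942511 + (-176840)·2469393.

9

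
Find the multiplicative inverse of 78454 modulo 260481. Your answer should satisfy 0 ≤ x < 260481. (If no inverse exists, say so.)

78220

Run Euclid on (260481, 78454):
260481 = 3*78454 + 25119
78454 = 3*25119 + 3097
25119 = 8*3097 + 343
3097 = 9*343 + 10
343 = 34*10 + 3
10 = 3*3 + 1
3 = 3*1 + 0
Since gcd(78454, 260481) = 1, back-substitute to write 1 as a combination:
1 = 10 − 3·3
1 = −3·343 + 103·10
1 = 103·3097 − 930·343
1 = −930·25119 + 7543·3097
1 = 7543·78454 − 23559·25119
1 = −23559·260481 + 78220·78454
So 78454·78220 ≡ 1 (mod 260481).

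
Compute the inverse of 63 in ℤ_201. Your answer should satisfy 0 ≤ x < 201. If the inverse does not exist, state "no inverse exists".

no inverse exists

Euclidean algorithm on 201, 63:
201 = 3·63 + 12
63 = 5·12 + 3
12 = 4·3 + 0
gcd(63, 201) = 3 ≠ 1, so 63 has no multiplicative inverse modulo 201.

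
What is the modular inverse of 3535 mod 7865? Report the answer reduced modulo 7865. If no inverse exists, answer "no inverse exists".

Euclidean algorithm on 7865, 3535:
7865 = 2*3535 + 795
3535 = 4*795 + 355
795 = 2*355 + 85
355 = 4*85 + 15
85 = 5*15 + 10
15 = 1*10 + 5
10 = 2*5 + 0
Since gcd = 5 > 1, 3535 is not a unit mod 7865.

no inverse exists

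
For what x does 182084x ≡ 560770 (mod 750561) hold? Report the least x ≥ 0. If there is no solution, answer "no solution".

101381

First find gcd(182084, 750561):
750561 = 4·182084 + 22225
182084 = 8·22225 + 4284
22225 = 5·4284 + 805
4284 = 5·805 + 259
805 = 3·259 + 28
259 = 9·28 + 7
28 = 4·7 + 0
gcd = 7 and 7 | 560770, so solutions exist. Divide through by 7: 26012x ≡ 80110 (mod 107223).
Now find 26012⁻¹ mod 107223:
107223 = 4*26012 + 3175
26012 = 8*3175 + 612
3175 = 5*612 + 115
612 = 5*115 + 37
115 = 3*37 + 4
37 = 9*4 + 1
4 = 4*1 + 0
Back-substitute:
1 = 37 − 9·4
1 = −9·115 + 28·37
1 = 28·612 − 149·115
1 = −149·3175 + 773·612
1 = 773·26012 − 6333·3175
1 = −6333·107223 + 26105·26012
So 26012⁻¹ ≡ 26105 (mod 107223).
Then x ≡ 26105·80110 ≡ 101381 (mod 107223); the smallest non-negative solution is x = 101381.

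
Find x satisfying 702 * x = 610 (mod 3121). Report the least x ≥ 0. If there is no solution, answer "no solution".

1797

First find gcd(702, 3121):
3121 = 4*702 + 313
702 = 2*313 + 76
313 = 4*76 + 9
76 = 8*9 + 4
9 = 2*4 + 1
4 = 4*1 + 0
gcd = 1, so a unique solution mod 3121 exists.
Back-substitute for the Bézout coefficients:
1 = 9 − 2·4
1 = −2·76 + 17·9
1 = 17·313 − 70·76
1 = −70·702 + 157·313
1 = 157·3121 − 698·702
So 702·(-698) ≡ 1 (mod 3121), giving 702⁻¹ ≡ 2423.
x ≡ 702⁻¹·610 ≡ 2423·610 ≡ 1797 (mod 3121).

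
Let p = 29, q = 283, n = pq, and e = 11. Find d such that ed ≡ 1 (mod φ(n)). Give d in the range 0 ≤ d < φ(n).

4307

φ(n) = (p−1)(q−1) = 28·282 = 7896.
Need d with 11·d ≡ 1 (mod 7896). Apply the extended Euclidean algorithm:
7896 = 717×11 + 9
11 = 1×9 + 2
9 = 4×2 + 1
2 = 2×1 + 0
Back-substitute:
1 = 9 − 4·2
1 = −4·11 + 5·9
1 = 5·7896 − 3589·11
So 11·(-3589) ≡ 1 (mod 7896), hence d ≡ -3589 ≡ 4307 (mod 7896).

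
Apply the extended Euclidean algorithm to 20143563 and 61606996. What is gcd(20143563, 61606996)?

11

Apply Euclid's algorithm to 61606996 and 20143563:
61606996 = 3×20143563 + 1176307
20143563 = 17×1176307 + 146344
1176307 = 8×146344 + 5555
146344 = 26×5555 + 1914
5555 = 2×1914 + 1727
1914 = 1×1727 + 187
1727 = 9×187 + 44
187 = 4×44 + 11
44 = 4×11 + 0
gcd(20143563, 61606996) = 11.
Working backward:
11 = 187 − 4·44
11 = −4·1727 + 37·187
11 = 37·1914 − 41·1727
11 = −41·5555 + 119·1914
11 = 119·146344 − 3135·5555
11 = −3135·1176307 + 25199·146344
11 = 25199·20143563 − 431518·1176307
11 = −431518·61606996 + 1319753·20143563
So 11 = (-431518)·61606996 + (1319753)·20143563.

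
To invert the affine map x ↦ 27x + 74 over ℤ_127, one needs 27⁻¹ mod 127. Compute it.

80

Extended Euclidean algorithm:
127 = 4*27 + 19
27 = 1*19 + 8
19 = 2*8 + 3
8 = 2*3 + 2
3 = 1*2 + 1
2 = 2*1 + 0
gcd = 1, so the inverse exists. Back-substitute:
1 = 3 − 2
1 = −8 + 3·3
1 = 3·19 − 7·8
1 = −7·27 + 10·19
1 = 10·127 − 47·27
Thus 27·(-47) ≡ 1 (mod 127); reducing, -47 mod 127 = 80.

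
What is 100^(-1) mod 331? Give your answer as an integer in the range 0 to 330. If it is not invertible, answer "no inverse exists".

Extended Euclidean algorithm:
331 = 3*100 + 31
100 = 3*31 + 7
31 = 4*7 + 3
7 = 2*3 + 1
3 = 3*1 + 0
The gcd is 1. Working backward:
1 = 7 − 2·3
1 = −2·31 + 9·7
1 = 9·100 − 29·31
1 = −29·331 + 96·100
So 100·96 ≡ 1 (mod 331).

96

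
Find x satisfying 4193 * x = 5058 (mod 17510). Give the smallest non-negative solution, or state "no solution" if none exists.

First find gcd(4193, 17510):
17510 = 4·4193 + 738
4193 = 5·738 + 503
738 = 1·503 + 235
503 = 2·235 + 33
235 = 7·33 + 4
33 = 8·4 + 1
4 = 4·1 + 0
gcd = 1, so a unique solution mod 17510 exists.
Back-substitute for the Bézout coefficients:
1 = 33 − 8·4
1 = −8·235 + 57·33
1 = 57·503 − 122·235
1 = −122·738 + 179·503
1 = 179·4193 − 1017·738
1 = −1017·17510 + 4247·4193
So 4193·(4247) ≡ 1 (mod 17510), giving 4193⁻¹ ≡ 4247.
x ≡ 4193⁻¹·5058 ≡ 4247·5058 ≡ 14066 (mod 17510).

14066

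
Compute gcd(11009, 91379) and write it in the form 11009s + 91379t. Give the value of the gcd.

Repeated division:
91379 = 8×11009 + 3307
11009 = 3×3307 + 1088
3307 = 3×1088 + 43
1088 = 25×43 + 13
43 = 3×13 + 4
13 = 3×4 + 1
4 = 4×1 + 0
gcd(11009, 91379) = 1.
Back-substituting:
1 = 13 − 3·4
1 = −3·43 + 10·13
1 = 10·1088 − 253·43
1 = −253·3307 + 769·1088
1 = 769·11009 − 2560·3307
1 = −2560·91379 + 21249·11009
So 1 = (-2560)·91379 + (21249)·11009.

1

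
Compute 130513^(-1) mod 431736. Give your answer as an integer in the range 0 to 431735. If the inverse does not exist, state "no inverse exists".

Run Euclid on (431736, 130513):
431736 = 3*130513 + 40197
130513 = 3*40197 + 9922
40197 = 4*9922 + 509
9922 = 19*509 + 251
509 = 2*251 + 7
251 = 35*7 + 6
7 = 1*6 + 1
6 = 6*1 + 0
gcd = 1, so the inverse exists. Back-substitute:
1 = 7 − 6
1 = −251 + 36·7
1 = 36·509 − 73·251
1 = −73·9922 + 1423·509
1 = 1423·40197 − 5765·9922
1 = −5765·130513 + 18718·40197
1 = 18718·431736 − 61919·130513
Thus 130513·(-61919) ≡ 1 (mod 431736); reducing, -61919 mod 431736 = 369817.

369817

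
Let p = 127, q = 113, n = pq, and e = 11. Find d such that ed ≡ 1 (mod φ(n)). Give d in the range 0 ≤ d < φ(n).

φ(n) = (p−1)(q−1) = 126·112 = 14112.
Need d with 11·d ≡ 1 (mod 14112). Apply the extended Euclidean algorithm:
14112 = 1282*11 + 10
11 = 1*10 + 1
10 = 10*1 + 0
Back-substitute:
1 = 11 − 10
1 = −14112 + 1283·11
So 11·1283 ≡ 1 (mod 14112), hence d = 1283.

1283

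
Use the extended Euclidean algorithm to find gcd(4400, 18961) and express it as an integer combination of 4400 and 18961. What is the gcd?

Apply Euclid's algorithm to 18961 and 4400:
18961 = 4·4400 + 1361
4400 = 3·1361 + 317
1361 = 4·317 + 93
317 = 3·93 + 38
93 = 2·38 + 17
38 = 2·17 + 4
17 = 4·4 + 1
4 = 4·1 + 0
gcd(4400, 18961) = 1.
Working backward:
1 = 17 − 4·4
1 = −4·38 + 9·17
1 = 9·93 − 22·38
1 = −22·317 + 75·93
1 = 75·1361 − 322·317
1 = −322·4400 + 1041·1361
1 = 1041·18961 − 4486·4400
So 1 = (1041)·18961 + (-4486)·4400.

1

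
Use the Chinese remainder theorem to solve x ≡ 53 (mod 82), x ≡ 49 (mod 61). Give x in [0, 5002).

Write x = 53 + 82·k. Then 82·k ≡ 49 − 53 ≡ 57 (mod 61).
Need 82⁻¹ mod 61. Extended Euclid on (61, 21):
61 = 2*21 + 19
21 = 1*19 + 2
19 = 9*2 + 1
2 = 2*1 + 0
Back-substitute:
1 = 19 − 9·2
1 = −9·21 + 10·19
1 = 10·61 − 29·21
82⁻¹ ≡ 32 (mod 61), so k ≡ 32·57 ≡ 55 (mod 61).
x = 53 + 82·55 = 4563.

4563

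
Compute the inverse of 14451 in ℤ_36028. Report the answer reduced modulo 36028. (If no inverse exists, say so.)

19915

gcd(36028, 14451) by repeated division:
36028 = 2*14451 + 7126
14451 = 2*7126 + 199
7126 = 35*199 + 161
199 = 1*161 + 38
161 = 4*38 + 9
38 = 4*9 + 2
9 = 4*2 + 1
2 = 2*1 + 0
Since gcd(14451, 36028) = 1, back-substitute to write 1 as a combination:
1 = 9 − 4·2
1 = −4·38 + 17·9
1 = 17·161 − 72·38
1 = −72·199 + 89·161
1 = 89·7126 − 3187·199
1 = −3187·14451 + 6463·7126
1 = 6463·36028 − 16113·14451
So 14451·(-16113) ≡ 1 (mod 36028), and -16113 ≡ 19915 (mod 36028).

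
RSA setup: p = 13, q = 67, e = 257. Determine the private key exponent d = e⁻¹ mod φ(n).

φ(n) = (p−1)(q−1) = 12·66 = 792.
Need d with 257·d ≡ 1 (mod 792). Apply the extended Euclidean algorithm:
792 = 3·257 + 21
257 = 12·21 + 5
21 = 4·5 + 1
5 = 5·1 + 0
Back-substitute:
1 = 21 − 4·5
1 = −4·257 + 49·21
1 = 49·792 − 151·257
So 257·(-151) ≡ 1 (mod 792), hence d ≡ -151 ≡ 641 (mod 792).

641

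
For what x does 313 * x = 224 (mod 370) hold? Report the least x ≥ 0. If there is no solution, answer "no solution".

48

First find gcd(313, 370):
370 = 1*313 + 57
313 = 5*57 + 28
57 = 2*28 + 1
28 = 28*1 + 0
gcd = 1, so a unique solution mod 370 exists.
Back-substitute for the Bézout coefficients:
1 = 57 − 2·28
1 = −2·313 + 11·57
1 = 11·370 − 13·313
So 313·(-13) ≡ 1 (mod 370), giving 313⁻¹ ≡ 357.
x ≡ 313⁻¹·224 ≡ 357·224 ≡ 48 (mod 370).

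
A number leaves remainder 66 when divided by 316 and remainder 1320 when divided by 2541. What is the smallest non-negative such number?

Write x = 66 + 316·k. Then 316·k ≡ 1320 − 66 ≡ 1254 (mod 2541).
Need 316⁻¹ mod 2541. Extended Euclid on (2541, 316):
2541 = 8·316 + 13
316 = 24·13 + 4
13 = 3·4 + 1
4 = 4·1 + 0
Back-substitute:
1 = 13 − 3·4
1 = −3·316 + 73·13
1 = 73·2541 − 587·316
316⁻¹ ≡ 1954 (mod 2541), so k ≡ 1954·1254 ≡ 792 (mod 2541).
x = 66 + 316·792 = 250338.

250338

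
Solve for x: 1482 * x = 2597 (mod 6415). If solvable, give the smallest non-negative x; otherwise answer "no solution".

3746

First find gcd(1482, 6415):
6415 = 4·1482 + 487
1482 = 3·487 + 21
487 = 23·21 + 4
21 = 5·4 + 1
4 = 4·1 + 0
gcd = 1, so a unique solution mod 6415 exists.
Back-substitute for the Bézout coefficients:
1 = 21 − 5·4
1 = −5·487 + 116·21
1 = 116·1482 − 353·487
1 = −353·6415 + 1528·1482
So 1482·(1528) ≡ 1 (mod 6415), giving 1482⁻¹ ≡ 1528.
x ≡ 1482⁻¹·2597 ≡ 1528·2597 ≡ 3746 (mod 6415).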